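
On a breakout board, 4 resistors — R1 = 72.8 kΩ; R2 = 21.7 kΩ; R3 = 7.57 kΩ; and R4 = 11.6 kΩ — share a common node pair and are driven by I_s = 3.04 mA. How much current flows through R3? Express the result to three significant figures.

I ≈ 1.44 mA

Conductances: ΣG = 1/72.8 + 1/21.7 + 1/7.57 + 1/11.6 = 0.2781 (1/kΩ).
R3 takes the fraction G_k/ΣG = 0.1321/0.2781 = 0.4750, so I = 3.04 × 0.4750 = 1.444 mA.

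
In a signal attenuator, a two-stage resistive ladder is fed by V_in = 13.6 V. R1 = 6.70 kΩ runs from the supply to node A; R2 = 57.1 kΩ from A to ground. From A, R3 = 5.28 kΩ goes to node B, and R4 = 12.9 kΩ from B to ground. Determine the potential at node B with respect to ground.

The second stage (R3 + R4 = 18.18 kΩ) loads node A in parallel with R2.
R2 ‖ (R3+R4) = 13.79 kΩ.
First divider: V_A = V_in · 13.79/(6.70 + 13.79) = 9.153 V.
Stage 2 is unloaded, so V_B = V_A · R4/(R3+R4) = 9.153 × 12.9/18.18 = 6.495 V.

V_B ≈ 6.49 V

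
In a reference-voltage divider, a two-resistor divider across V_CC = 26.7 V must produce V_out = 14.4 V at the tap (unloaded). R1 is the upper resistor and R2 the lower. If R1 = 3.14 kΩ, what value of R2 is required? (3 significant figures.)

The divider ratio is R2/(R1+R2) = 14.4/26.7 = 0.5393.
So R2 = R1 · V_out/(V_CC − V_out) = 3.14 × 14.4/(26.7 − 14.4) = 3.14 × 1.171 = 3.676 kΩ.

R2 ≈ 3.68 kΩ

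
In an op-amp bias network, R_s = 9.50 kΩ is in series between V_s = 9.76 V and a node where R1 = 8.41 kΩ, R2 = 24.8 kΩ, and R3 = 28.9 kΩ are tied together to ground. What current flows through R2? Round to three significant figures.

I ≈ 0.139 mA

Combine the parallel branches: R_p = (1/8.41 + 1/24.8 + 1/28.9)⁻¹ = 5.159 kΩ.
Node voltage V_A = V_s · R_p/(R_s + R_p) = 9.76 × 0.3519 = 3.435 V.
I(R2) = V_A / R2 = 3.435/24.8 = 0.1385 mA.
(Check via current divider: I_total = 0.6658 mA; share G_k/ΣG = 0.2080 → same result.)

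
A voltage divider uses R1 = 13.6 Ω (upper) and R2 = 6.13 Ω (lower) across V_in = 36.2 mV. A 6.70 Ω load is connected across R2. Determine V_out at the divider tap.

V_out ≈ 6.90 mV

First combine the lower leg with the load: R2 ‖ R_L = 3.201 Ω.
Now apply the divider: V_out = 36.2 × 0.1905 = 6.897 mV.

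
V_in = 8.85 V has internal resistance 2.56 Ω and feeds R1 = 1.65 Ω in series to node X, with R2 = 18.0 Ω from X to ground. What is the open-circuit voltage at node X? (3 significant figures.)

V_th ≈ 7.17 V

R1' = 2.56 + 1.65 = 4.210 Ω (source resistance + R1).
With X open, the divider is unloaded: V_th = 8.85 × 18.0/22.21 = 7.172 V.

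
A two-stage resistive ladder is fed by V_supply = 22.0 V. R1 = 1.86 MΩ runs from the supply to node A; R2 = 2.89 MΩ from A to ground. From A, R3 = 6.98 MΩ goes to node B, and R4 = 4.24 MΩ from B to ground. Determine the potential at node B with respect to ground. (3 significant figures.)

V_B ≈ 4.59 V

Node A sees R2 in parallel with the series input of stage 2, R3 + R4 = 11.22 MΩ.
R2 ‖ (R3+R4) = 2.298 MΩ.
V_A = 22.0 × 2.298/(1.86 + 2.298) = 12.16 V.
Stage 2 is unloaded, so V_B = V_A · R4/(R3+R4) = 12.16 × 4.24/11.22 = 4.595 V.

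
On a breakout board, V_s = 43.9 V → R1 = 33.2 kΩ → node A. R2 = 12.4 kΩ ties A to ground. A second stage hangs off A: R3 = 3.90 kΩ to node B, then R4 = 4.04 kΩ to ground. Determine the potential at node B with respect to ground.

V_B ≈ 2.84 V

Looking into the second stage from A: R3 + R4 = 7.940 kΩ appears in parallel with R2.
Effective lower resistance at A: R2 ‖ 7.940 = 4.841 kΩ.
First divider: V_A = V_s · 4.841/(33.2 + 4.841) = 5.586 V.
V_B = V_A × 0.5088 = 2.842 V.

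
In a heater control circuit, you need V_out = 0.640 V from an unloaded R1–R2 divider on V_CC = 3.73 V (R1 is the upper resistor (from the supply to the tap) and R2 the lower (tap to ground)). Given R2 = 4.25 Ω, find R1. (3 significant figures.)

Required fraction k = V_out/V_CC = 0.1716.
So R1 = R2 · (V_CC/V_out − 1) = 4.25 × (3.73/0.640 − 1) = 4.25 × 4.828 = 20.52 Ω.

R1 ≈ 20.5 Ω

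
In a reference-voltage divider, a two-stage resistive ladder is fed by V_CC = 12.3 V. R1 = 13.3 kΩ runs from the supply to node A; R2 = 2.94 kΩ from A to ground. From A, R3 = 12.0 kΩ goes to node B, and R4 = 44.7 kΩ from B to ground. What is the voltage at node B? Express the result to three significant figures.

The second stage (R3 + R4 = 56.70 kΩ) loads node A in parallel with R2.
R2 ‖ (R3+R4) = 2.795 kΩ.
First divider: V_A = V_CC · 2.795/(13.3 + 2.795) = 2.136 V.
V_B = V_A × 0.7884 = 1.684 V.

V_B ≈ 1.68 V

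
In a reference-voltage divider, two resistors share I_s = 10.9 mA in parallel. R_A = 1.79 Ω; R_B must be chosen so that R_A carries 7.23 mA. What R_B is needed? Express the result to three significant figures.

R_B ≈ 3.53 Ω

The fraction through R_A equals R_B/(R_A+R_B).
7.23/10.9 = R_B/(R_A + R_B) → R_B = R_A · (0.6633)/(1 − 0.6633) = 1.79 × 1.970 = 3.526 Ω.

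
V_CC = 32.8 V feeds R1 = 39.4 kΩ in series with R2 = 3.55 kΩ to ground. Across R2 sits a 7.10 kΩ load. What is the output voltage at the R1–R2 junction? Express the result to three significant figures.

The load sits in parallel with R2, giving an effective lower resistance R2' = R2·R_L/(R2+R_L) = 2.367 kΩ.
Now apply the divider: V_out = 32.8 × 0.05666 = 1.859 V.

V_out ≈ 1.86 V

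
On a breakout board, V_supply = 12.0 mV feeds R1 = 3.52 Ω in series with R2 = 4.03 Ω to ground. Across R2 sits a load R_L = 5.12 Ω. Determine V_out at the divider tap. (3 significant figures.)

The load sits in parallel with R2, giving an effective lower resistance R2' = R2·R_L/(R2+R_L) = 2.255 Ω.
Voltage divider with the loaded lower leg: V_out = 12.0 × 2.255/(3.52 + 2.255) = 12.0 × 0.3905 = 4.686 mV.

V_out ≈ 4.69 mV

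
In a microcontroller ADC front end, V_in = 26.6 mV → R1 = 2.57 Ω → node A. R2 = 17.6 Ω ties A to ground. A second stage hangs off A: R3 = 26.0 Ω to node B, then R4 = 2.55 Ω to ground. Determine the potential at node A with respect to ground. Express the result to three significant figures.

V_A ≈ 21.5 mV

Node A sees R2 in parallel with the series input of stage 2, R3 + R4 = 28.55 Ω.
R2 ‖ (R3+R4) = 10.89 Ω.
First divider: V_A = V_in · 10.89/(2.57 + 10.89) = 21.52 mV.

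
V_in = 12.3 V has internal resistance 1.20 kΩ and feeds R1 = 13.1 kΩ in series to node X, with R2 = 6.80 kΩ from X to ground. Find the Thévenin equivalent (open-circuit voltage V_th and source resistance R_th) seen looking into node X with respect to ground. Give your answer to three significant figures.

R1' = 1.20 + 13.1 = 14.30 kΩ (source resistance + R1).
V_th is the unloaded tap voltage: V_in · R2/(R1'+R2) = 12.3 × 0.3223 = 3.964 V.
With V_in suppressed (replaced by a short), R_th = R1' ‖ R2 = (14.30 × 6.80)/(14.30 + 6.80) = 4.609 kΩ.

V_th ≈ 3.96 V, R_th ≈ 4.61 kΩ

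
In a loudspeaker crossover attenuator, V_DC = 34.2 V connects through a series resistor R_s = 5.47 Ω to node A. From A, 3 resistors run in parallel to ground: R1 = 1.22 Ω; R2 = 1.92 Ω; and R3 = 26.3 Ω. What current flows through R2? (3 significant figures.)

Parallel bank: R_p = 1/(1/1.22 + 1/1.92 + 1/26.3) = 0.7254 Ω.
Node voltage V_A = V_DC · R_p/(R_s + R_p) = 34.2 × 0.1171 = 4.004 V.
Branch current I = V_A/R2 = 4.004/1.92 = 2.086 A.

I ≈ 2.09 A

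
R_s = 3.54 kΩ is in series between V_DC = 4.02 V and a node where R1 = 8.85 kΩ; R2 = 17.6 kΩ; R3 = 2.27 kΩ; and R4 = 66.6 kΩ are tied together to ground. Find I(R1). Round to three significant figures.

I ≈ 0.141 mA

Combine the parallel branches: R_p = (1/8.85 + 1/17.6 + 1/2.27 + 1/66.6)⁻¹ = 1.599 kΩ.
V_A = 4.02 × 1.599/5.139 = 1.251 V.
Branch current I = V_A/R1 = 1.251/8.85 = 0.1413 mA.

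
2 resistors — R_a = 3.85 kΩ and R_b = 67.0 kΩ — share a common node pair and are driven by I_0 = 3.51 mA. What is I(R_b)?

I ≈ 0.191 mA

Two-branch current divider: I_k = I_0 · R_other/(R_1 + R_2).
So I = 3.51 × 3.85/70.85 = 0.1907 mA.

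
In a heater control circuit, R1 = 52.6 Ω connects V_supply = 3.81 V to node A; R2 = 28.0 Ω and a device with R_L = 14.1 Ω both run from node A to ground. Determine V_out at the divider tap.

V_out ≈ 0.576 V

The load sits in parallel with R2, giving an effective lower resistance R2' = R2·R_L/(R2+R_L) = 9.378 Ω.
Voltage divider with the loaded lower leg: V_out = 3.81 × 9.378/(52.6 + 9.378) = 3.81 × 0.1513 = 0.5765 V.
(Unloaded it would be 1.32 V; the load pulls it down.)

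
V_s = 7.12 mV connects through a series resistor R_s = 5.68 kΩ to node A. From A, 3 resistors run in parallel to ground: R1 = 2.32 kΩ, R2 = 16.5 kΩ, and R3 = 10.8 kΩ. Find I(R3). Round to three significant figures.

I ≈ 0.153 µA

Combine the parallel branches: R_p = (1/2.32 + 1/16.5 + 1/10.8)⁻¹ = 1.712 kΩ.
Node voltage V_A = V_s · R_p/(R_s + R_p) = 7.12 × 0.2316 = 1.649 mV.
Branch current I = V_A/R3 = 1.649/10.8 = 0.1527 µA.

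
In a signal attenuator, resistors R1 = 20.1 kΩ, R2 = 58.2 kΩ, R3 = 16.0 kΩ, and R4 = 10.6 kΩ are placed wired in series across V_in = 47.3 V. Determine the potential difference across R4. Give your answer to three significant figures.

V ≈ 4.78 V

Series total: ΣR = 20.1 + 58.2 + 16.0 + 10.6 = 104.9 kΩ.
Voltage divider: V = V_in · (10.60 / 104.9) = 47.3 × 0.1010 = 4.780 V.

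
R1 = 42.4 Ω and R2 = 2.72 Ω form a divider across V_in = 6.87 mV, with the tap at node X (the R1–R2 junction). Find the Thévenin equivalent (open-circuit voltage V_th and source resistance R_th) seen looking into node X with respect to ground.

V_th ≈ 0.414 mV, R_th ≈ 2.56 Ω

With X open, the divider is unloaded: V_th = 6.87 × 2.72/45.12 = 0.4141 mV.
Zeroing V_in shorts the top of R1 to ground, so R_th = R1 ‖ R2 = 2.556 Ω.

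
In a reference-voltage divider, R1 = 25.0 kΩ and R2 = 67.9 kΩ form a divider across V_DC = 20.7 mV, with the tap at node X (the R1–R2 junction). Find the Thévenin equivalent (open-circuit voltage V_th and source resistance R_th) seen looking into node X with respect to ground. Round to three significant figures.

V_th ≈ 15.1 mV, R_th ≈ 18.3 kΩ

V_th is the unloaded tap voltage: V_DC · R2/(R1+R2) = 20.7 × 0.7309 = 15.13 mV.
With V_DC suppressed (replaced by a short), R_th = R1 ‖ R2 = (25.00 × 67.9)/(25.00 + 67.9) = 18.27 kΩ.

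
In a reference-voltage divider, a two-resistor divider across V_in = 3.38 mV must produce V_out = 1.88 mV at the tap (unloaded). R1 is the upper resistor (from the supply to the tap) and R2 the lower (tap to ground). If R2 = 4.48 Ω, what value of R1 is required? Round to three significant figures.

V_out/V_in = R2/(R1+R2) = 0.5562.
So R1 = R2 · (V_in/V_out − 1) = 4.48 × (3.38/1.88 − 1) = 4.48 × 0.7979 = 3.574 Ω.

R1 ≈ 3.57 Ω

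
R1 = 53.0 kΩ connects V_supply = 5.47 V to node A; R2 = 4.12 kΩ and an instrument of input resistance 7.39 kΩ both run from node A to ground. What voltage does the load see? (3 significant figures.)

V_out ≈ 0.260 V

First combine the lower leg with the load: R2 ‖ R_L = 2.645 kΩ.
Voltage divider with the loaded lower leg: V_out = 5.47 × 2.645/(53.0 + 2.645) = 5.47 × 0.04754 = 0.2600 V.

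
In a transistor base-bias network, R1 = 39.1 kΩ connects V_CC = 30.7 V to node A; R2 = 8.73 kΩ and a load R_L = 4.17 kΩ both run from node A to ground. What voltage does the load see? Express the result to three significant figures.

First combine the lower leg with the load: R2 ‖ R_L = 2.822 kΩ.
Then V_out = V_CC · R2'/(R1 + R2') = 30.7 × 2.822/41.92 = 2.067 V.
(Unloaded it would be 5.60 V; the load pulls it down.)

V_out ≈ 2.07 V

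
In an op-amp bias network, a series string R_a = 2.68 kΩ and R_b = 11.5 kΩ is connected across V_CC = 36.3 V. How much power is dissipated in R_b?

Series current I = V_CC/ΣR = 36.3/14.18 = 2.560 mA.
P = I²R = 6.553 × 11.5 = 75.36 mW.

P ≈ 75.4 mW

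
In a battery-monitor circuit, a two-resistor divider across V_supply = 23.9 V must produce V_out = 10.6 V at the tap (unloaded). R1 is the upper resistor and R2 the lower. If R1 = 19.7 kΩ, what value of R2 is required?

The divider ratio is R2/(R1+R2) = 10.6/23.9 = 0.4435.
So R2 = R1 · V_out/(V_supply − V_out) = 19.7 × 10.6/(23.9 − 10.6) = 19.7 × 0.7970 = 15.70 kΩ.

R2 ≈ 15.7 kΩ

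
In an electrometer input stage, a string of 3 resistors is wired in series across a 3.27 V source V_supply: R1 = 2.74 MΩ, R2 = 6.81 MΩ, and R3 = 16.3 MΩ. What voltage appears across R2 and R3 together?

V ≈ 2.92 V

Series total: ΣR = 2.74 + 6.81 + 16.3 = 25.85 MΩ.
R_{R2..R3} = 6.81 + 16.3 = 23.11 MΩ.
Voltage divider: V = V_supply · (23.11 / 25.85) = 3.27 × 0.8940 = 2.923 V.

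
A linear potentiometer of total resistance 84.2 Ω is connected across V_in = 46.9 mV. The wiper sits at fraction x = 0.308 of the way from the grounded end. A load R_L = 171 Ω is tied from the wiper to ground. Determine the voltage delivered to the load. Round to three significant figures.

The pot divides into 58.27 Ω above the wiper and 25.93 Ω below.
Lower segment in parallel with the load: 25.93 ‖ 171 = 22.52 Ω.
Loaded-divider output: V_out = 46.9 × 0.2787 = 13.07 mV.

V_out ≈ 13.1 mV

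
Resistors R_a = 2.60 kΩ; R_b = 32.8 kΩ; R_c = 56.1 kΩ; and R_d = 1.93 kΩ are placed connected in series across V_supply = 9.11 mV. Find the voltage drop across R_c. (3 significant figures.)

V ≈ 5.47 mV

ΣR = 2.60 + 32.8 + 56.1 + 1.93 = 93.43 kΩ.
Voltage divider: V = V_supply · (56.10 / 93.43) = 9.11 × 0.6004 = 5.470 mV.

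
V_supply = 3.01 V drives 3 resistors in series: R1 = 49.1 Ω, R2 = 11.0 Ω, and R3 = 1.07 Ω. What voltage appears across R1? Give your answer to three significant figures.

V ≈ 2.42 V

Total series resistance ΣR = 49.1 + 11.0 + 1.07 = 61.17 Ω.
By the voltage-divider rule, V = 3.01 × 49.10/61.17 = 2.416 V.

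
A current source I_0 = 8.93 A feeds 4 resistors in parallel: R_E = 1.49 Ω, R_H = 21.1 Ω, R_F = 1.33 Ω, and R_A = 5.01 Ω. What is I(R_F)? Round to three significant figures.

I ≈ 4.02 A

Conductances: ΣG = 1/1.49 + 1/21.1 + 1/1.33 + 1/5.01 = 1.670 (1/Ω).
Current divider: I(R_F) = I_0 · G_k/ΣG = 8.93 × (0.7519/1.670) = 8.93 × 0.4502 = 4.020 A.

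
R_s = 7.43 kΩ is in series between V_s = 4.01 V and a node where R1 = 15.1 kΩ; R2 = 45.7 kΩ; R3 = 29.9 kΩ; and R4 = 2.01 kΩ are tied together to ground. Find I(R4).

Parallel bank: R_p = 1/(1/15.1 + 1/45.7 + 1/29.9 + 1/2.01) = 1.615 kΩ.
V_A by voltage divider: V_A = 4.01 × 1.615/(7.43 + 1.615) = 0.7161 V.
Branch current I = V_A/R4 = 0.7161/2.01 = 0.3563 mA.

I ≈ 0.356 mA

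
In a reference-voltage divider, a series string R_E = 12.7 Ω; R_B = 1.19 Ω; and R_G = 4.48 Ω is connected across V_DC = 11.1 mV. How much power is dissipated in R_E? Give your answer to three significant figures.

Series current I = V_DC/ΣR = 11.1/18.37 = 0.6042 mA.
V(R_E) = I·R = 7.674 mV; P = V·I = 7.674 × 0.6042 = 4.637 µW.

P ≈ 4.64 µW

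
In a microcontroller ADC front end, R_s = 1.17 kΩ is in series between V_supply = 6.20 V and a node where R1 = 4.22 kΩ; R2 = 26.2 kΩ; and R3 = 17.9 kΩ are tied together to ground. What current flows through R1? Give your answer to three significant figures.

I ≈ 1.06 mA

Equivalent of the parallel group: R_p = 3.021 kΩ.
Node voltage V_A = V_supply · R_p/(R_s + R_p) = 6.20 × 0.7208 = 4.469 V.
I(R1) = V_A / R1 = 4.469/4.22 = 1.059 mA.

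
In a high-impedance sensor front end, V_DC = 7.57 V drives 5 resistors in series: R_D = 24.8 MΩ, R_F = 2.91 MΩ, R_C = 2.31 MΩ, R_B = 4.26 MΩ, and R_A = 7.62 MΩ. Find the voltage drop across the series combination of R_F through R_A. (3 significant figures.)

ΣR = 24.8 + 2.91 + 2.31 + 4.26 + 7.62 = 41.90 MΩ.
R_{R_F..R_A} = 2.91 + 2.31 + 4.26 + 7.62 = 17.10 MΩ.
V = V_DC · R/ΣR = 7.57 × 0.4081 = 3.089 V.

V ≈ 3.09 V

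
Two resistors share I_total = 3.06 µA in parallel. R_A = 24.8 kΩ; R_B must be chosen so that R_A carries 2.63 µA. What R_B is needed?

In a two-way split, I_A/I_total = R_B/(R_A + R_B).
With f = 0.8595, R_B = R_A · f/(1−f) = 24.8 × 6.116 = 151.7 kΩ.

R_B ≈ 152 kΩ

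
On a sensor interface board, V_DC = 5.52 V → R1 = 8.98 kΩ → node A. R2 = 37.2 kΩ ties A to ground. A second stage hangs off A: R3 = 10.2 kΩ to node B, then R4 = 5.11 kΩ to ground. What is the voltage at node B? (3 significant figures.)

Node A sees R2 in parallel with the series input of stage 2, R3 + R4 = 15.31 kΩ.
Effective lower resistance at A: R2 ‖ 15.31 = 10.85 kΩ.
V_A = 5.52 × 10.85/(8.98 + 10.85) = 3.020 V.
V_B = V_A × 0.3338 = 1.008 V.

V_B ≈ 1.01 V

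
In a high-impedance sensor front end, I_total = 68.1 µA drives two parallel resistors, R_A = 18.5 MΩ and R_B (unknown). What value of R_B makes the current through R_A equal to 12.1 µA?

The fraction through R_A equals R_B/(R_A+R_B).
With f = 0.1777, R_B = R_A · f/(1−f) = 18.5 × 0.2161 = 3.997 MΩ.

R_B ≈ 4.00 MΩ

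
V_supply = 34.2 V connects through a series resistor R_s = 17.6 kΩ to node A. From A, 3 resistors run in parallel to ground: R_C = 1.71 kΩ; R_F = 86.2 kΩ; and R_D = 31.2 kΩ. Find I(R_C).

I ≈ 1.66 mA

Equivalent of the parallel group: R_p = 1.591 kΩ.
V_A by voltage divider: V_A = 34.2 × 1.591/(17.6 + 1.591) = 2.836 V.
I(R_C) = V_A / R_C = 2.836/1.71 = 1.658 mA.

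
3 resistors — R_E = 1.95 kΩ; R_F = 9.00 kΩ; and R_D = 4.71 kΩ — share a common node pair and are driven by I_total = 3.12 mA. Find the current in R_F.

ΣG = 1/1.95 + 1/9.00 + 1/4.71 = 0.8362.
R_F takes the fraction G_k/ΣG = 0.1111/0.8362 = 0.1329, so I = 3.12 × 0.1329 = 0.4146 mA.

I ≈ 0.415 mA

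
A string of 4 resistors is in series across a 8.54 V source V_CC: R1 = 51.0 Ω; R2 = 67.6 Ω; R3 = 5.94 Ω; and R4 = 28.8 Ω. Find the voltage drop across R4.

Total series resistance ΣR = 51.0 + 67.6 + 5.94 + 28.8 = 153.3 Ω.
By the voltage-divider rule, V = 8.54 × 28.80/153.3 = 1.604 V.

V ≈ 1.60 V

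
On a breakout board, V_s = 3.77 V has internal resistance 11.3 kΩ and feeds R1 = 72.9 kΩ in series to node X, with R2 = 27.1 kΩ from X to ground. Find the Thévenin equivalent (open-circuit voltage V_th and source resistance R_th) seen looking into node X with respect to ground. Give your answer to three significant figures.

V_th ≈ 0.918 V, R_th ≈ 20.5 kΩ

R1' = 11.3 + 72.9 = 84.20 kΩ (source resistance + R1).
With X open, the divider is unloaded: V_th = 3.77 × 27.1/111.3 = 0.9179 V.
Zeroing V_s shorts the top of R1' to ground, so R_th = R1' ‖ R2 = 20.50 kΩ.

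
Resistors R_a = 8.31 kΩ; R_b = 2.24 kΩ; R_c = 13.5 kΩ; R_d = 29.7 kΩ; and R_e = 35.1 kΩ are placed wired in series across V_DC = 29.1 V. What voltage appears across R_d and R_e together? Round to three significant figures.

V ≈ 21.2 V

ΣR = 8.31 + 2.24 + 13.5 + 29.7 + 35.1 = 88.85 kΩ.
R_{R_d..R_e} = 29.7 + 35.1 = 64.80 kΩ.
Voltage divider: V = V_DC · (64.80 / 88.85) = 29.1 × 0.7293 = 21.22 V.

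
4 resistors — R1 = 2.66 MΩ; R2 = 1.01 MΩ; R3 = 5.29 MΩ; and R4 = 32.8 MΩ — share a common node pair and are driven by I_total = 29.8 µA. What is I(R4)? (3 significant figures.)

I ≈ 0.573 µA

Conductances: ΣG = 1/2.66 + 1/1.01 + 1/5.29 + 1/32.8 = 1.586 (1/MΩ).
Current divider: I(R4) = I_total · G_k/ΣG = 29.8 × (0.03049/1.586) = 29.8 × 0.01923 = 0.5730 µA.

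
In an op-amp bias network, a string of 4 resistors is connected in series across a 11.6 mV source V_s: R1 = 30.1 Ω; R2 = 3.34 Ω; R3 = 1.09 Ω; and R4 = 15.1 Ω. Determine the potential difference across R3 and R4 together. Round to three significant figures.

V ≈ 3.78 mV

Series total: ΣR = 30.1 + 3.34 + 1.09 + 15.1 = 49.63 Ω.
R_{R3..R4} = 1.09 + 15.1 = 16.19 Ω.
Voltage divider: V = V_s · (16.19 / 49.63) = 11.6 × 0.3262 = 3.784 mV.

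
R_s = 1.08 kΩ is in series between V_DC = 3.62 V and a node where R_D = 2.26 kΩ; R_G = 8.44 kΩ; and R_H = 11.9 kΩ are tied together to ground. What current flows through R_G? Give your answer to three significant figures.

Parallel bank: R_p = 1/(1/2.26 + 1/8.44 + 1/11.9) = 1.550 kΩ.
V_A by voltage divider: V_A = 3.62 × 1.550/(1.08 + 1.550) = 2.134 V.
I(R_G) = V_A / R_G = 2.134/8.44 = 0.2528 mA.
(Equivalently: I_total = 1.376 mA, then current-divider fraction G_k/ΣG = 0.1837.)

I ≈ 0.253 mA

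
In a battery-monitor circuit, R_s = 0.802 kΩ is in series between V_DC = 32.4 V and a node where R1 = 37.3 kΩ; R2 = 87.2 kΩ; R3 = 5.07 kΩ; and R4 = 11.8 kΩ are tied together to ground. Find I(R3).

I ≈ 5.08 mA

Equivalent of the parallel group: R_p = 3.122 kΩ.
Node voltage V_A = V_DC · R_p/(R_s + R_p) = 32.4 × 0.7956 = 25.78 V.
I(R3) = V_A / R3 = 25.78/5.07 = 5.085 mA.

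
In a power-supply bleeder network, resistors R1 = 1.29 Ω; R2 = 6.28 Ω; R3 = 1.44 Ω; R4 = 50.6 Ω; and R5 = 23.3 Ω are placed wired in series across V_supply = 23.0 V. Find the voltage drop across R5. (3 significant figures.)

V ≈ 6.46 V

Series total: ΣR = 1.29 + 6.28 + 1.44 + 50.6 + 23.3 = 82.91 Ω.
Voltage divider: V = V_supply · (23.30 / 82.91) = 23.0 × 0.2810 = 6.464 V.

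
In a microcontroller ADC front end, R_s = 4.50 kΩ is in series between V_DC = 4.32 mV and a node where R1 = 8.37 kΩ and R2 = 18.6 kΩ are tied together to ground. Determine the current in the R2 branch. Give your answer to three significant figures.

Parallel bank: R_p = 1/(1/8.37 + 1/18.6) = 5.772 kΩ.
V_A by voltage divider: V_A = 4.32 × 5.772/(4.50 + 5.772) = 2.428 mV.
I(R2) = V_A / R2 = 2.428/18.6 = 0.1305 µA.
(Check via current divider: I_total = 0.4205 µA; share G_k/ΣG = 0.3103 → same result.)

I ≈ 0.131 µA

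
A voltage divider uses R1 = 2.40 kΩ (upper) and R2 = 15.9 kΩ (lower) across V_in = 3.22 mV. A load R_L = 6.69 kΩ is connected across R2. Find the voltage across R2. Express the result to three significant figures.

The load sits in parallel with R2, giving an effective lower resistance R2' = R2·R_L/(R2+R_L) = 4.709 kΩ.
Now apply the divider: V_out = 3.22 × 0.6624 = 2.133 mV.
(Unloaded it would be 2.80 mV; the load pulls it down.)

V_out ≈ 2.13 mV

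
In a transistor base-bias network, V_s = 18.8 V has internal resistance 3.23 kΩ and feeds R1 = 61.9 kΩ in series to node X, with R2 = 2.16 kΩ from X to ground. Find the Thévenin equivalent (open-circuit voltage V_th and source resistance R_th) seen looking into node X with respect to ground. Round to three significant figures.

V_th ≈ 0.603 V, R_th ≈ 2.09 kΩ

R1' = 3.23 + 61.9 = 65.13 kΩ (source resistance + R1).
V_th is the unloaded tap voltage: V_s · R2/(R1'+R2) = 18.8 × 0.03210 = 0.6035 V.
Zeroing V_s shorts the top of R1' to ground, so R_th = R1' ‖ R2 = 2.091 kΩ.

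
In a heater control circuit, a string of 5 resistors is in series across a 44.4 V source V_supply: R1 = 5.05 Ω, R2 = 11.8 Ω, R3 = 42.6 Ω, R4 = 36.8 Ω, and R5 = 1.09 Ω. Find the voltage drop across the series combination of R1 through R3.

V ≈ 27.1 V

ΣR = 5.05 + 11.8 + 42.6 + 36.8 + 1.09 = 97.34 Ω.
R_{R1..R3} = 5.05 + 11.8 + 42.6 = 59.45 Ω.
Voltage divider: V = V_supply · (59.45 / 97.34) = 44.4 × 0.6107 = 27.12 V.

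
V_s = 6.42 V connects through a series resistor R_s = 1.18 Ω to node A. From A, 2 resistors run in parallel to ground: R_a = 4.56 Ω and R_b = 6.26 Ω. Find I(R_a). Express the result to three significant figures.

Parallel bank: R_p = 1/(1/4.56 + 1/6.26) = 2.638 Ω.
V_A = 6.42 × 2.638/3.818 = 4.436 V.
I(R_a) = V_A / R_a = 4.436/4.56 = 0.9728 A.

I ≈ 0.973 A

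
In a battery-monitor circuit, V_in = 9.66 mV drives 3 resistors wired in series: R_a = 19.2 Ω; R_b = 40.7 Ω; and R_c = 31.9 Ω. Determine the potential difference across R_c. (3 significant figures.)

Total series resistance ΣR = 19.2 + 40.7 + 31.9 = 91.80 Ω.
By the voltage-divider rule, V = 9.66 × 31.90/91.80 = 3.357 mV.

V ≈ 3.36 mV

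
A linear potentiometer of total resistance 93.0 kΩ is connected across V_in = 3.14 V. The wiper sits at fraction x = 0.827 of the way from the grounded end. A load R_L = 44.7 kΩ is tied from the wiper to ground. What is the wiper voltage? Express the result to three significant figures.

Split the track: R_lower = x·R_p = 76.91 kΩ, R_upper = (1−x)·R_p = 16.09 kΩ.
R_L loads the lower segment: effective lower R = 28.27 kΩ.
V_out = 3.14 × 28.27/(16.09 + 28.27) = 2.001 V.

V_out ≈ 2.00 V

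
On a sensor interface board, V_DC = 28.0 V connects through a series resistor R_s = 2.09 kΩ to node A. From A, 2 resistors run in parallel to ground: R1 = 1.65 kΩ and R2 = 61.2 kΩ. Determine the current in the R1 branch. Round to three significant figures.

I ≈ 7.38 mA

Equivalent of the parallel group: R_p = 1.607 kΩ.
V_A by voltage divider: V_A = 28.0 × 1.607/(2.09 + 1.607) = 12.17 V.
I(R1) = V_A / R1 = 12.17/1.65 = 7.376 mA.
(Check via current divider: I_total = 7.574 mA; share G_k/ΣG = 0.9737 → same result.)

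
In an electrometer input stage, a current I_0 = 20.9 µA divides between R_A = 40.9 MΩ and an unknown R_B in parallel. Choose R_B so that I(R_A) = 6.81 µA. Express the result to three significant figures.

R_B ≈ 19.8 MΩ

Two-branch current divider: I_A = I_0 · R_B/(R_A + R_B).
6.81/20.9 = R_B/(R_A + R_B) → R_B = R_A · (0.3258)/(1 − 0.3258) = 40.9 × 0.4833 = 19.77 MΩ.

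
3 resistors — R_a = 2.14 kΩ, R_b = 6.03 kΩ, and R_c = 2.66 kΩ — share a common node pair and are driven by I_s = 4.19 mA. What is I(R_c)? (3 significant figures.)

Conductances: ΣG = 1/2.14 + 1/6.03 + 1/2.66 = 1.009 (1/kΩ).
Current divider: I(R_c) = I_s · G_k/ΣG = 4.19 × (0.3759/1.009) = 4.19 × 0.3726 = 1.561 mA.

I ≈ 1.56 mA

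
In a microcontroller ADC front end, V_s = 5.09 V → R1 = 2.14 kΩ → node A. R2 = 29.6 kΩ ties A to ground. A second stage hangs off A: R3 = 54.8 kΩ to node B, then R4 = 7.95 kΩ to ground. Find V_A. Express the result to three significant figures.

The second stage (R3 + R4 = 62.75 kΩ) loads node A in parallel with R2.
Effective lower resistance at A: R2 ‖ 62.75 = 20.11 kΩ.
So V_A = 5.09 × 0.9038 = 4.601 V.

V_A ≈ 4.60 V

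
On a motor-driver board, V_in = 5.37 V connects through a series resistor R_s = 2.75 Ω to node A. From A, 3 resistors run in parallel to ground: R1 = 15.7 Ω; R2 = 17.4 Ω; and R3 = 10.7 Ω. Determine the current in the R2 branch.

Parallel bank: R_p = 1/(1/15.7 + 1/17.4 + 1/10.7) = 4.659 Ω.
V_A by voltage divider: V_A = 5.37 × 4.659/(2.75 + 4.659) = 3.377 V.
Branch current I = V_A/R2 = 3.377/17.4 = 0.1941 A.

I ≈ 0.194 A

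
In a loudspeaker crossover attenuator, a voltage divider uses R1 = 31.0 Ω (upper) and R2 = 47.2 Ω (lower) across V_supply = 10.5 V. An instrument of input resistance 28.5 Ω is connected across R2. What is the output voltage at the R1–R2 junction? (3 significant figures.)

V_out ≈ 3.83 V

First combine the lower leg with the load: R2 ‖ R_L = 17.77 Ω.
Voltage divider with the loaded lower leg: V_out = 10.5 × 17.77/(31.0 + 17.77) = 10.5 × 0.3644 = 3.826 V.
(Unloaded it would be 6.34 V; the load pulls it down.)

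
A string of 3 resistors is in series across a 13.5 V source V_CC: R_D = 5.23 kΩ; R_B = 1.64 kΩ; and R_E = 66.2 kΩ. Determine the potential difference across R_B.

Series total: ΣR = 5.23 + 1.64 + 66.2 = 73.07 kΩ.
By the voltage-divider rule, V = 13.5 × 1.640/73.07 = 0.3030 V.

V ≈ 0.303 V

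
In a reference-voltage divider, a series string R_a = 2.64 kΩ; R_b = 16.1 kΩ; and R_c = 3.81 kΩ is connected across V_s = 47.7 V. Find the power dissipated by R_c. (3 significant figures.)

P ≈ 17.0 mW

ΣR = 22.55 kΩ → I = 47.7/22.55 = 2.115 mA.
P = I²R = 4.474 × 3.81 = 17.05 mW.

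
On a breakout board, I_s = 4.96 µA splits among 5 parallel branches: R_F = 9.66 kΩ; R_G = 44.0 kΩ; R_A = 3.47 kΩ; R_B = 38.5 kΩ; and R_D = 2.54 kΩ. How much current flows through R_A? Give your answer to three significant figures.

ΣG = 1/9.66 + 1/44.0 + 1/3.47 + 1/38.5 + 1/2.54 = 0.8341.
R_A takes the fraction G_k/ΣG = 0.2882/0.8341 = 0.3455, so I = 4.96 × 0.3455 = 1.714 µA.

I ≈ 1.71 µA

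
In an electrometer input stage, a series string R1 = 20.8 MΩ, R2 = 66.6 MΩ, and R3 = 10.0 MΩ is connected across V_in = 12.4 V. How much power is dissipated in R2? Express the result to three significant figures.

P ≈ 1.08 µW

ΣR = 97.40 MΩ → I = 12.4/97.40 = 0.1273 µA.
P(R2) = I²·R2 = (0.1273)² × 66.6 = 1.079 µW.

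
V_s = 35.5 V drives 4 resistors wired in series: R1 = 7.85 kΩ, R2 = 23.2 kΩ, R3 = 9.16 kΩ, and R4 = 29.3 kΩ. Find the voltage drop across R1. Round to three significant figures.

Total series resistance ΣR = 7.85 + 23.2 + 9.16 + 29.3 = 69.51 kΩ.
V = V_s · R/ΣR = 35.5 × 0.1129 = 4.009 V.

V ≈ 4.01 V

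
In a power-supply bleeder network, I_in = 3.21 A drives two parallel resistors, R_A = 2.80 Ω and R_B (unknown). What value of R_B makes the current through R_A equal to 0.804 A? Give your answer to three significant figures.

Two-branch current divider: I_A = I_in · R_B/(R_A + R_B).
0.804/3.21 = R_B/(R_A + R_B) → R_B = R_A · (0.2505)/(1 − 0.2505) = 2.80 × 0.3342 = 0.9357 Ω.

R_B ≈ 0.936 Ω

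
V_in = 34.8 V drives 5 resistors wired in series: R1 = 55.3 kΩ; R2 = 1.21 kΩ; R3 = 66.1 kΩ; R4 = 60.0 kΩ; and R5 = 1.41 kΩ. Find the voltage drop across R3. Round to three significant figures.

Series total: ΣR = 55.3 + 1.21 + 66.1 + 60.0 + 1.41 = 184.0 kΩ.
V = V_in · R/ΣR = 34.8 × 0.3592 = 12.50 V.

V ≈ 12.5 V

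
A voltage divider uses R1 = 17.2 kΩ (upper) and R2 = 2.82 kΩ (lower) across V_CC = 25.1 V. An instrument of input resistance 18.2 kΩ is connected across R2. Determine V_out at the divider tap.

V_out ≈ 3.12 V

First combine the lower leg with the load: R2 ‖ R_L = 2.442 kΩ.
Now apply the divider: V_out = 25.1 × 0.1243 = 3.120 V.
(Unloaded it would be 3.54 V; the load pulls it down.)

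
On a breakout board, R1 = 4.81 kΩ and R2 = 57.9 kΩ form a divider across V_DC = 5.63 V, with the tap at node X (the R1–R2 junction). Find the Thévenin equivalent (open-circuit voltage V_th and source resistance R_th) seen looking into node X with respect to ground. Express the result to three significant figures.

With X open, the divider is unloaded: V_th = 5.63 × 57.9/62.71 = 5.198 V.
Looking into X with the source shorted: R_th = R1·R2/(R1+R2) = 4.810 × 57.9/62.71 = 4.441 kΩ.

V_th ≈ 5.20 V, R_th ≈ 4.44 kΩ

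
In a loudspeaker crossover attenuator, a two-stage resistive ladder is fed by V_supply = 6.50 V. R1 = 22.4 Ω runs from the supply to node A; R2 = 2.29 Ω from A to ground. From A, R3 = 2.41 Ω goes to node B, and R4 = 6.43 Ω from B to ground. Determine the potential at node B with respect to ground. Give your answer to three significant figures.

Node A sees R2 in parallel with the series input of stage 2, R3 + R4 = 8.840 Ω.
R2 ‖ (R3+R4) = 1.819 Ω.
So V_A = 6.50 × 0.07510 = 0.4881 V.
Stage 2 is unloaded, so V_B = V_A · R4/(R3+R4) = 0.4881 × 6.43/8.840 = 0.3551 V.

V_B ≈ 0.355 V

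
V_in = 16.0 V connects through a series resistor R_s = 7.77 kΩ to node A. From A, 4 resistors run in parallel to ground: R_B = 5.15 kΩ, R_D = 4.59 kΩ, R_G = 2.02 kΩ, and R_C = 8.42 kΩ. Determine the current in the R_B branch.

Parallel bank: R_p = 1/(1/5.15 + 1/4.59 + 1/2.02 + 1/8.42) = 0.9748 kΩ.
V_A by voltage divider: V_A = 16.0 × 0.9748/(7.77 + 0.9748) = 1.784 V.
Branch current I = V_A/R_B = 1.784/5.15 = 0.3463 mA.
(Check via current divider: I_total = 1.830 mA; share G_k/ΣG = 0.1893 → same result.)

I ≈ 0.346 mA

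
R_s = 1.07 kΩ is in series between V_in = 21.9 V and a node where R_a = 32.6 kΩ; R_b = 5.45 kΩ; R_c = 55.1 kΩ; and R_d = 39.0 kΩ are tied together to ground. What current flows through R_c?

I ≈ 0.311 mA

Combine the parallel branches: R_p = (1/32.6 + 1/5.45 + 1/55.1 + 1/39.0)⁻¹ = 3.877 kΩ.
V_A = 21.9 × 3.877/4.947 = 17.16 V.
Branch current I = V_A/R_c = 17.16/55.1 = 0.3115 mA.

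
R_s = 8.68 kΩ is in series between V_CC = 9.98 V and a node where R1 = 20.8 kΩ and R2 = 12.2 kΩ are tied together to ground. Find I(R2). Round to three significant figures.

I ≈ 0.384 mA

Equivalent of the parallel group: R_p = 7.690 kΩ.
Node voltage V_A = V_CC · R_p/(R_s + R_p) = 9.98 × 0.4698 = 4.688 V.
Branch current I = V_A/R2 = 4.688/12.2 = 0.3843 mA.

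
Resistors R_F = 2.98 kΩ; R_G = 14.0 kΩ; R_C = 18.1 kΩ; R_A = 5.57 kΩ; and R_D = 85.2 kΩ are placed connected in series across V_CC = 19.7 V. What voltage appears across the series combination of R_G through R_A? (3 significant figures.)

Total series resistance ΣR = 2.98 + 14.0 + 18.1 + 5.57 + 85.2 = 125.9 kΩ.
R_{R_G..R_A} = 14.0 + 18.1 + 5.57 = 37.67 kΩ.
Voltage divider: V = V_CC · (37.67 / 125.9) = 19.7 × 0.2993 = 5.897 V.

V ≈ 5.90 V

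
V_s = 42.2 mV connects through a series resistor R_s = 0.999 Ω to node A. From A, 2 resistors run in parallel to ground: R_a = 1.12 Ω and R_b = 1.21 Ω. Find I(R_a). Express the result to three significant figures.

Parallel bank: R_p = 1/(1/1.12 + 1/1.21) = 0.5816 Ω.
V_A by voltage divider: V_A = 42.2 × 0.5816/(0.999 + 0.5816) = 15.53 mV.
I(R_a) = V_A / R_a = 15.53/1.12 = 13.86 mA.
(Check via current divider: I_total = 26.70 mA; share G_k/ΣG = 0.5193 → same result.)

I ≈ 13.9 mA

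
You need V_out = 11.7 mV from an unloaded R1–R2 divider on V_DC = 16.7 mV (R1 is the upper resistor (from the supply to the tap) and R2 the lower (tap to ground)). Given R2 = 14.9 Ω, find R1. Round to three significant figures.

The divider ratio is R2/(R1+R2) = 11.7/16.7 = 0.7006.
Rearranging, R1 = R2·(1−k)/k = 14.9 × 0.4274 = 6.368 Ω.

R1 ≈ 6.37 Ω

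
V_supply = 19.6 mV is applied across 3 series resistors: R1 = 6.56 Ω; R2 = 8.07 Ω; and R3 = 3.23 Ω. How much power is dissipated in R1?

Series current I = V_supply/ΣR = 19.6/17.86 = 1.097 mA.
P(R1) = I²·R1 = (1.097)² × 6.56 = 7.900 µW.

P ≈ 7.90 µW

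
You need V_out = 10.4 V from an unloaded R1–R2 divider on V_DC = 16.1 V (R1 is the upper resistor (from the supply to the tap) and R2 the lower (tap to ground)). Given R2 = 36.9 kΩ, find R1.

V_out/V_DC = R2/(R1+R2) = 0.6460.
R1 = R2·(1/k − 1) = 36.9 × 0.5481 = 20.22 kΩ.

R1 ≈ 20.2 kΩ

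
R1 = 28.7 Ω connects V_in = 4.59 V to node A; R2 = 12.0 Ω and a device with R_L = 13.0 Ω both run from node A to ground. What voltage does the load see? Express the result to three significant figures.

V_out ≈ 0.820 V

First combine the lower leg with the load: R2 ‖ R_L = 6.240 Ω.
Then V_out = V_in · R2'/(R1 + R2') = 4.59 × 6.240/34.94 = 0.8197 V.
(Unloaded it would be 1.35 V; the load pulls it down.)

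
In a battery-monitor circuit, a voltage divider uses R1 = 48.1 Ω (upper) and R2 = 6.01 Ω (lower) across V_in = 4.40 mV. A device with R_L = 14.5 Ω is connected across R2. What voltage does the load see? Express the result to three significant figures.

V_out ≈ 0.357 mV

R2 ‖ R_L = (6.01 × 14.5)/(6.01 + 14.5) = 4.249 Ω.
Voltage divider with the loaded lower leg: V_out = 4.40 × 4.249/(48.1 + 4.249) = 4.40 × 0.08117 = 0.3571 mV.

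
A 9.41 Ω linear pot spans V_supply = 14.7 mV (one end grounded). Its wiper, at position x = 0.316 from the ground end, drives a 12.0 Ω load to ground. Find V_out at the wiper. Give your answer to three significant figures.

Lower segment x·R_p = 2.974 Ω; upper segment (1−x)·R_p = 6.436 Ω.
Lower segment in parallel with the load: 2.974 ‖ 12.0 = 2.383 Ω.
Then V_out = V_supply · 2.383/(6.436 + 2.383) = 3.972 mV.
(Unloaded: V_out = x·V_supply = 4.65 mV.)

V_out ≈ 3.97 mV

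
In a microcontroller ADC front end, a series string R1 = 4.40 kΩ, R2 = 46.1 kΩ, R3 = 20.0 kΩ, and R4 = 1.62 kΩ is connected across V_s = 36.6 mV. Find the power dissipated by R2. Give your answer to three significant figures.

P ≈ 11.9 nW

ΣR = 72.12 kΩ → I = 36.6/72.12 = 0.5075 µA.
P(R2) = I²·R2 = (0.5075)² × 46.1 = 11.87 nW.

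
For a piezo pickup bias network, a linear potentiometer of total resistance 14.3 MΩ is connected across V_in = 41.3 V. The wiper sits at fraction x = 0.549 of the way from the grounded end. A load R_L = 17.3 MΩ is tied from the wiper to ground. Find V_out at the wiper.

V_out ≈ 18.8 V

The pot divides into 6.449 MΩ above the wiper and 7.851 MΩ below.
R_L loads the lower segment: effective lower R = 5.400 MΩ.
V_out = 41.3 × 5.400/(6.449 + 5.400) = 18.82 V.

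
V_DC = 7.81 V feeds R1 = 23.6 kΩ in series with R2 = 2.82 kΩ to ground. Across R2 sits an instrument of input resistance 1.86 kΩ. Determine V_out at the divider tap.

V_out ≈ 0.354 V

First combine the lower leg with the load: R2 ‖ R_L = 1.121 kΩ.
Then V_out = V_DC · R2'/(R1 + R2') = 7.81 × 1.121/24.72 = 0.3541 V.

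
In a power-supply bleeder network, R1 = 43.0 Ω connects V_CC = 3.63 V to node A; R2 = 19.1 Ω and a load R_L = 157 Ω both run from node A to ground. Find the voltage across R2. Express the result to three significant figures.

R2 ‖ R_L = (19.1 × 157)/(19.1 + 157) = 17.03 Ω.
Then V_out = V_CC · R2'/(R1 + R2') = 3.63 × 17.03/60.03 = 1.030 V.

V_out ≈ 1.03 V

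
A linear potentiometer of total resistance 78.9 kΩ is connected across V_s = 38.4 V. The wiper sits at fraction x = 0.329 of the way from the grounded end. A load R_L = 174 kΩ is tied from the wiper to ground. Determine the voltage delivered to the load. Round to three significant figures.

Lower segment x·R_p = 25.96 kΩ; upper segment (1−x)·R_p = 52.94 kΩ.
R_L loads the lower segment: effective lower R = 22.59 kΩ.
Then V_out = V_s · 22.59/(52.94 + 22.59) = 11.48 V.

V_out ≈ 11.5 V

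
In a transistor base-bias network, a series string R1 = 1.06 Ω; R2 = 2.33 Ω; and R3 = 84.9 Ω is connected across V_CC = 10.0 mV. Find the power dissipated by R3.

P ≈ 1.09 µW

Series current I = V_CC/ΣR = 10.0/88.29 = 0.1133 mA.
P = I²R = 0.01283 × 84.9 = 1.089 µW.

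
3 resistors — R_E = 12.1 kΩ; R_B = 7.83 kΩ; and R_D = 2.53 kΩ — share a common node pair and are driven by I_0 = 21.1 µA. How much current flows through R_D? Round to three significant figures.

I ≈ 13.8 µA

Total conductance ΣG = 1/12.1 + 1/7.83 + 1/2.53 = 0.6056 (units of 1/kΩ).
Current divider: I(R_D) = I_0 · G_k/ΣG = 21.1 × (0.3953/0.6056) = 21.1 × 0.6527 = 13.77 µA.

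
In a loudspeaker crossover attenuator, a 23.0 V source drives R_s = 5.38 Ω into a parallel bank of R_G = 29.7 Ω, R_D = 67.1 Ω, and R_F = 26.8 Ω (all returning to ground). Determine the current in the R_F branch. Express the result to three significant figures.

Parallel bank: R_p = 1/(1/29.7 + 1/67.1 + 1/26.8) = 11.64 Ω.
V_A = 23.0 × 11.64/17.02 = 15.73 V.
I(R_F) = V_A / R_F = 15.73/26.8 = 0.5870 A.
(Check via current divider: I_total = 1.351 A; share G_k/ΣG = 0.4345 → same result.)

I ≈ 0.587 A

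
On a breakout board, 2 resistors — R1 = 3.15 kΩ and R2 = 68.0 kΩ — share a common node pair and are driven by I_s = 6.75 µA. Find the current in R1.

I ≈ 6.45 µA

For two parallel branches, I_k = I_s · (other R)/(sum of R).
So I = 6.75 × 68.0/71.15 = 6.451 µA.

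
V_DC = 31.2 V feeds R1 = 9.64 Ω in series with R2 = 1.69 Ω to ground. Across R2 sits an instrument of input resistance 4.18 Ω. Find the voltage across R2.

R2 ‖ R_L = (1.69 × 4.18)/(1.69 + 4.18) = 1.203 Ω.
Then V_out = V_DC · R2'/(R1 + R2') = 31.2 × 1.203/10.84 = 3.463 V.

V_out ≈ 3.46 V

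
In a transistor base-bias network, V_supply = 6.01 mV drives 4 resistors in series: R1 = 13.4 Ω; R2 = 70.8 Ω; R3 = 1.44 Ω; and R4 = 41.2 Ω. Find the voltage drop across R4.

V ≈ 1.95 mV

Total series resistance ΣR = 13.4 + 70.8 + 1.44 + 41.2 = 126.8 Ω.
V = V_supply · R/ΣR = 6.01 × 0.3248 = 1.952 mV.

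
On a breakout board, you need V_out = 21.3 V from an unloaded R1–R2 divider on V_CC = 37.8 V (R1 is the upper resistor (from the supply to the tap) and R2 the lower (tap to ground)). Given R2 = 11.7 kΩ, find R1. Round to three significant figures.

R1 ≈ 9.06 kΩ

V_out/V_CC = R2/(R1+R2) = 0.5635.
Rearranging, R1 = R2·(1−k)/k = 11.7 × 0.7746 = 9.063 kΩ.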